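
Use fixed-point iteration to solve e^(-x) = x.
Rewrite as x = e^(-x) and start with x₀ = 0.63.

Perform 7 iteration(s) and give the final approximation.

Equation: e^(-x) = x
Fixed-point form: x = e^(-x)
x₀ = 0.63

x_1 = g(0.630000) = 0.532592
x_2 = g(0.532592) = 0.587081
x_3 = g(0.587081) = 0.555948
x_4 = g(0.555948) = 0.573529
x_5 = g(0.573529) = 0.563533
x_6 = g(0.563533) = 0.569194
x_7 = g(0.569194) = 0.565981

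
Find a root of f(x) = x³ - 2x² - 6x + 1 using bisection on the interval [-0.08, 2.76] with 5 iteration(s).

f(x) = x³ - 2x² - 6x + 1
Initial interval: [-0.08, 2.76]

Iteration 1:
  c_1 = (-0.080000 + 2.760000)/2 = 1.340000
  f(c_1) = f(1.340000) = -8.225096
  f(a) × f(c) < 0, new interval: [-0.080000, 1.340000]
Iteration 2:
  c_2 = (-0.080000 + 1.340000)/2 = 0.630000
  f(c_2) = f(0.630000) = -3.323753
  f(a) × f(c) < 0, new interval: [-0.080000, 0.630000]
Iteration 3:
  c_3 = (-0.080000 + 0.630000)/2 = 0.275000
  f(c_3) = f(0.275000) = -0.780453
  f(a) × f(c) < 0, new interval: [-0.080000, 0.275000]
Iteration 4:
  c_4 = (-0.080000 + 0.275000)/2 = 0.097500
  f(c_4) = f(0.097500) = 0.396914
  f(a) × f(c) ≥ 0, new interval: [0.097500, 0.275000]
Iteration 5:
  c_5 = (0.097500 + 0.275000)/2 = 0.186250
  f(c_5) = f(0.186250) = -0.180417
  f(a) × f(c) < 0, new interval: [0.097500, 0.186250]

After 5 iteration(s), the approximation is c_5 = 0.186250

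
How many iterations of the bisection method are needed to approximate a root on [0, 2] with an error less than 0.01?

We need (b-a)/2^n ≤ 0.01
(2 - 0)/2^n ≤ 0.01
2/2^n ≤ 0.01
2^n ≥ 200
n ≥ log₂(200) = 7.64
n ≥ 8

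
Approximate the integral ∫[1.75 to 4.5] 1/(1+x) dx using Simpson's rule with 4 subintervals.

f(x) = 1/(1+x)
a = 1.75, b = 4.5, n = 4
h = (b - a)/n = 0.687500

Simpson's rule: (h/3)[f(x₀) + 4f(x₁) + 2f(x₂) + ... + f(xₙ)]

x_0 = 1.7500, f(x_0) = 0.363636, coefficient = 1
x_1 = 2.4375, f(x_1) = 0.290909, coefficient = 4
x_2 = 3.1250, f(x_2) = 0.242424, coefficient = 2
x_3 = 3.8125, f(x_3) = 0.207792, coefficient = 4
x_4 = 4.5000, f(x_4) = 0.181818, coefficient = 1

I ≈ (0.687500/3) × 3.025108 = 0.693254
Exact value: 0.693147
Error: 0.000107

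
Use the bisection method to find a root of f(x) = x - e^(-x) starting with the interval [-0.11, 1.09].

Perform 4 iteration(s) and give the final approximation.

f(x) = x - e^(-x)
Initial interval: [-0.11, 1.09]

Iteration 1:
  c_1 = (-0.110000 + 1.090000)/2 = 0.490000
  f(c_1) = f(0.490000) = -0.122626
  f(a) × f(c) ≥ 0, new interval: [0.490000, 1.090000]
Iteration 2:
  c_2 = (0.490000 + 1.090000)/2 = 0.790000
  f(c_2) = f(0.790000) = 0.336155
  f(a) × f(c) < 0, new interval: [0.490000, 0.790000]
Iteration 3:
  c_3 = (0.490000 + 0.790000)/2 = 0.640000
  f(c_3) = f(0.640000) = 0.112708
  f(a) × f(c) < 0, new interval: [0.490000, 0.640000]
Iteration 4:
  c_4 = (0.490000 + 0.640000)/2 = 0.565000
  f(c_4) = f(0.565000) = -0.003360
  f(a) × f(c) ≥ 0, new interval: [0.565000, 0.640000]

After 4 iteration(s), the approximation is c_4 = 0.565000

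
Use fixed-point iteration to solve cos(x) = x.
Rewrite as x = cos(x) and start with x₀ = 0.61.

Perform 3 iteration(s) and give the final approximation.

Equation: cos(x) = x
Fixed-point form: x = cos(x)
x₀ = 0.61

x_1 = g(0.610000) = 0.819648
x_2 = g(0.819648) = 0.682479
x_3 = g(0.682479) = 0.776012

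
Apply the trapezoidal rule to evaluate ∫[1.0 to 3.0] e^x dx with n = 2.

f(x) = e^x
a = 1.0, b = 3.0, n = 2
h = (b - a)/n = 1.000000

Trapezoidal rule: (h/2)[f(x₀) + 2f(x₁) + 2f(x₂) + ... + f(xₙ)]

x_0 = 1.0000, f(x_0) = 2.718282, coefficient = 1
x_1 = 2.0000, f(x_1) = 7.389056, coefficient = 2
x_2 = 3.0000, f(x_2) = 20.085537, coefficient = 1

I ≈ (1.000000/2) × 37.581931 = 18.790965
Exact value: 17.367255
Error: 1.423710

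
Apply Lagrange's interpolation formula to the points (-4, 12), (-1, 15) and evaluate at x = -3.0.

Lagrange interpolation formula:
P(x) = Σ yᵢ × Lᵢ(x)
where Lᵢ(x) = Π_{j≠i} (x - xⱼ)/(xᵢ - xⱼ)

L_0(-3.0) = (-3.0 - (-1))/(-4 - (-1)) = 0.666667
L_1(-3.0) = (-3.0 - (-4))/(-1 - (-4)) = 0.333333

P(-3.0) = 12×L_0(-3.0) + 15×L_1(-3.0)
P(-3.0) = 13.000000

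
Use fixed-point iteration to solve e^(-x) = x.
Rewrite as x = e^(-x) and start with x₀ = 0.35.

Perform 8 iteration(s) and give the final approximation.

Equation: e^(-x) = x
Fixed-point form: x = e^(-x)
x₀ = 0.35

x_1 = g(0.350000) = 0.704688
x_2 = g(0.704688) = 0.494263
x_3 = g(0.494263) = 0.610020
x_4 = g(0.610020) = 0.543340
x_5 = g(0.543340) = 0.580805
x_6 = g(0.580805) = 0.559448
x_7 = g(0.559448) = 0.571525
x_8 = g(0.571525) = 0.564664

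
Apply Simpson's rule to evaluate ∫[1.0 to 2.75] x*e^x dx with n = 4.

f(x) = x*e^x
a = 1.0, b = 2.75, n = 4
h = (b - a)/n = 0.437500

Simpson's rule: (h/3)[f(x₀) + 4f(x₁) + 2f(x₂) + ... + f(xₙ)]

x_0 = 1.0000, f(x_0) = 2.718282, coefficient = 1
x_1 = 1.4375, f(x_1) = 6.052101, coefficient = 4
x_2 = 1.8750, f(x_2) = 12.226536, coefficient = 2
x_3 = 2.3125, f(x_3) = 23.355423, coefficient = 4
x_4 = 2.7500, f(x_4) = 43.017238, coefficient = 1

I ≈ (0.437500/3) × 187.818686 = 27.390225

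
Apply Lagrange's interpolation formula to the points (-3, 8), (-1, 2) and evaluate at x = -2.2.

Lagrange interpolation formula:
P(x) = Σ yᵢ × Lᵢ(x)
where Lᵢ(x) = Π_{j≠i} (x - xⱼ)/(xᵢ - xⱼ)

L_0(-2.2) = (-2.2 - (-1))/(-3 - (-1)) = 0.600000
L_1(-2.2) = (-2.2 - (-3))/(-1 - (-3)) = 0.400000

P(-2.2) = 8×L_0(-2.2) + 2×L_1(-2.2)
P(-2.2) = 5.600000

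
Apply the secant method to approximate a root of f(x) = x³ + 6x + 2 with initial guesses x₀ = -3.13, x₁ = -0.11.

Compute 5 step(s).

f(x) = x³ + 6x + 2
x₀ = -3.13, x₁ = -0.11

Secant formula: x_{n+1} = x_n - f(x_n)(x_n - x_{n-1})/(f(x_n) - f(x_{n-1}))

Iteration 1:
  f(-3.130000) = -47.444297
  f(-0.110000) = 1.338669
  x_2 = -0.110000 - 1.338669×(-0.110000 - (-3.130000))/(1.338669 - (-47.444297))
       = -0.192873
Iteration 2:
  f(-0.110000) = 1.338669
  f(-0.192873) = 0.835588
  x_3 = -0.192873 - 0.835588×(-0.192873 - (-0.110000))/(0.835588 - 1.338669)
       = -0.330520
Iteration 3:
  f(-0.192873) = 0.835588
  f(-0.330520) = -0.019226
  x_4 = -0.330520 - (-0.019226)×(-0.330520 - (-0.192873))/(-0.019226 - 0.835588)
       = -0.327424
Iteration 4:
  f(-0.330520) = -0.019226
  f(-0.327424) = 0.000354
  x_5 = -0.327424 - 0.000354×(-0.327424 - (-0.330520))/(0.000354 - (-0.019226))
       = -0.327480
Iteration 5:
  f(-0.327424) = 0.000354
  f(-0.327480) = 0.000000
  x_6 = -0.327480 - 0.000000×(-0.327480 - (-0.327424))/(0.000000 - 0.000354)
       = -0.327480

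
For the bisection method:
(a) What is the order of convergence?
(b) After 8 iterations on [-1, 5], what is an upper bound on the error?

(a) Bisection has linear (order 1) convergence; the error is halved each step.

(b) Error bound = (b-a)/2^n = (5 - (-1))/2^{8}
    = 6/2^{8}

(a) 1 (linear); (b) error ≤ 2.34e-02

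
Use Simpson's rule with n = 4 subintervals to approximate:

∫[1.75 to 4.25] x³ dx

f(x) = x³
a = 1.75, b = 4.25, n = 4
h = (b - a)/n = 0.625000

Simpson's rule: (h/3)[f(x₀) + 4f(x₁) + 2f(x₂) + ... + f(xₙ)]

x_0 = 1.7500, f(x_0) = 5.359375, coefficient = 1
x_1 = 2.3750, f(x_1) = 13.396484, coefficient = 4
x_2 = 3.0000, f(x_2) = 27.000000, coefficient = 2
x_3 = 3.6250, f(x_3) = 47.634766, coefficient = 4
x_4 = 4.2500, f(x_4) = 76.765625, coefficient = 1

I ≈ (0.625000/3) × 380.250000 = 79.218750
Exact value: 79.218750
Error: 0.000000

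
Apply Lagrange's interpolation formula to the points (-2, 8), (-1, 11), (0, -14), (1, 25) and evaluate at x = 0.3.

Lagrange interpolation formula:
P(x) = Σ yᵢ × Lᵢ(x)
where Lᵢ(x) = Π_{j≠i} (x - xⱼ)/(xᵢ - xⱼ)

L_0(0.3) = (0.3 - (-1))/(-2 - (-1)) × (0.3 - 0)/(-2 - 0) × (0.3 - 1)/(-2 - 1) = 0.045500
L_1(0.3) = (0.3 - (-2))/(-1 - (-2)) × (0.3 - 0)/(-1 - 0) × (0.3 - 1)/(-1 - 1) = -0.241500
L_2(0.3) = (0.3 - (-2))/(0 - (-2)) × (0.3 - (-1))/(0 - (-1)) × (0.3 - 1)/(0 - 1) = 1.046500
L_3(0.3) = (0.3 - (-2))/(1 - (-2)) × (0.3 - (-1))/(1 - (-1)) × (0.3 - 0)/(1 - 0) = 0.149500

P(0.3) = 8×L_0(0.3) + 11×L_1(0.3) + (-14)×L_2(0.3) + 25×L_3(0.3)
P(0.3) = -13.206000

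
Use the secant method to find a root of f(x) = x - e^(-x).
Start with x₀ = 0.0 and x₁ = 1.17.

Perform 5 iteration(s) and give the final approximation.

f(x) = x - e^(-x)
x₀ = 0.0, x₁ = 1.17

Secant formula: x_{n+1} = x_n - f(x_n)(x_n - x_{n-1})/(f(x_n) - f(x_{n-1}))

Iteration 1:
  f(0.000000) = -1.000000
  f(1.170000) = 0.859633
  x_2 = 1.170000 - 0.859633×(1.170000 - 0.000000)/(0.859633 - (-1.000000))
       = 0.629156
Iteration 2:
  f(1.170000) = 0.859633
  f(0.629156) = 0.096115
  x_3 = 0.629156 - 0.096115×(0.629156 - 1.170000)/(0.096115 - 0.859633)
       = 0.561073
Iteration 3:
  f(0.629156) = 0.096115
  f(0.561073) = -0.009524
  x_4 = 0.561073 - (-0.009524)×(0.561073 - 0.629156)/(-0.009524 - 0.096115)
       = 0.567211
Iteration 4:
  f(0.561073) = -0.009524
  f(0.567211) = 0.000106
  x_5 = 0.567211 - 0.000106×(0.567211 - 0.561073)/(0.000106 - (-0.009524))
       = 0.567143
Iteration 5:
  f(0.567211) = 0.000106
  f(0.567143) = 0.000000
  x_6 = 0.567143 - 0.000000×(0.567143 - 0.567211)/(0.000000 - 0.000106)
       = 0.567143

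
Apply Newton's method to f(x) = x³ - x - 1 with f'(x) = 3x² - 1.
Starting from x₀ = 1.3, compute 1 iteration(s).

f(x) = x³ - x - 1
f'(x) = 3x² - 1
x₀ = 1.3

Newton-Raphson formula: x_{n+1} = x_n - f(x_n)/f'(x_n)

Iteration 1:
  f(1.300000) = -0.103000
  f'(1.300000) = 4.070000
  x_1 = 1.300000 - (-0.103000)/4.070000 = 1.325307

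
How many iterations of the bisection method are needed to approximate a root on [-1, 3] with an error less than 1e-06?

We need (b-a)/2^n ≤ 1e-06
(3 - (-1))/2^n ≤ 1e-06
4/2^n ≤ 1e-06
2^n ≥ 4000000
n ≥ log₂(4000000) = 21.93
n ≥ 22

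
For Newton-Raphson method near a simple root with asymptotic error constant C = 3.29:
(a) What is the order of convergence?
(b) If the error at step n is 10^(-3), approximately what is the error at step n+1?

(a) Newton-Raphson has quadratic (order 2) convergence near simple roots.
    This means |e_{n+1}| ≈ C|e_n|².

(b) With |e_n| = 10^(-3) and C = 3.29:
    |e_{n+1}| ≈ 3.29 × (10^(-3))² = 3.29 × 10^(-6)

(a) 2 (quadratic); (b) |e_{n+1}| ≈ 3.290e-06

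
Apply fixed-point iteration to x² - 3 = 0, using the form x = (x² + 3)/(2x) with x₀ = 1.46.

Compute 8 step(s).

Equation: x² - 3 = 0
Fixed-point form: x = (x² + 3)/(2x)
x₀ = 1.46

x_1 = g(1.460000) = 1.757397
x_2 = g(1.757397) = 1.732234
x_3 = g(1.732234) = 1.732051
x_4 = g(1.732051) = 1.732051
x_5 = g(1.732051) = 1.732051
x_6 = g(1.732051) = 1.732051
x_7 = g(1.732051) = 1.732051
x_8 = g(1.732051) = 1.732051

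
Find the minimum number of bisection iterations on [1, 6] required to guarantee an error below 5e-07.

We need (b-a)/2^n ≤ 5e-07
(6 - 1)/2^n ≤ 5e-07
5/2^n ≤ 5e-07
2^n ≥ 10000000
n ≥ log₂(10000000) = 23.25
n ≥ 24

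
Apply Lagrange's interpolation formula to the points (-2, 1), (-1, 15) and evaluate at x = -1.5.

Lagrange interpolation formula:
P(x) = Σ yᵢ × Lᵢ(x)
where Lᵢ(x) = Π_{j≠i} (x - xⱼ)/(xᵢ - xⱼ)

L_0(-1.5) = (-1.5 - (-1))/(-2 - (-1)) = 0.500000
L_1(-1.5) = (-1.5 - (-2))/(-1 - (-2)) = 0.500000

P(-1.5) = 1×L_0(-1.5) + 15×L_1(-1.5)
P(-1.5) = 8.000000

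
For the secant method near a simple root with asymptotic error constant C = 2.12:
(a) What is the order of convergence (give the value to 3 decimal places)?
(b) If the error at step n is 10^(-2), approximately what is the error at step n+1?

(a) Secant method has superlinear convergence with order φ = (1+√5)/2 ≈ 1.618.
    This means |e_{n+1}| ≈ C|e_n|^1.618.

(b) With |e_n| = 10^(-2) and C = 2.12:
    |e_{n+1}| ≈ 2.12 × (10^(-2))^1.618 = 2.12 × 10^(-3.24)

(a) ≈ 1.618 (golden ratio); (b) |e_{n+1}| ≈ 1.231e-03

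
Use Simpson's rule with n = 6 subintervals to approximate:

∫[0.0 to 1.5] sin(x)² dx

f(x) = sin(x)²
a = 0.0, b = 1.5, n = 6
h = (b - a)/n = 0.250000

Simpson's rule: (h/3)[f(x₀) + 4f(x₁) + 2f(x₂) + ... + f(xₙ)]

x_0 = 0.0000, f(x_0) = 0.000000, coefficient = 1
x_1 = 0.2500, f(x_1) = 0.061209, coefficient = 4
x_2 = 0.5000, f(x_2) = 0.229849, coefficient = 2
x_3 = 0.7500, f(x_3) = 0.464631, coefficient = 4
x_4 = 1.0000, f(x_4) = 0.708073, coefficient = 2
x_5 = 1.2500, f(x_5) = 0.900572, coefficient = 4
x_6 = 1.5000, f(x_6) = 0.994996, coefficient = 1

I ≈ (0.250000/3) × 8.576488 = 0.714707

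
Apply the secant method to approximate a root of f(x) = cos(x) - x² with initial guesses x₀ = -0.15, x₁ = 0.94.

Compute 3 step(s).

f(x) = cos(x) - x²
x₀ = -0.15, x₁ = 0.94

Secant formula: x_{n+1} = x_n - f(x_n)(x_n - x_{n-1})/(f(x_n) - f(x_{n-1}))

Iteration 1:
  f(-0.150000) = 0.966271
  f(0.940000) = -0.293812
  x_2 = 0.940000 - (-0.293812)×(0.940000 - (-0.150000))/(-0.293812 - 0.966271)
       = 0.685846
Iteration 2:
  f(0.940000) = -0.293812
  f(0.685846) = 0.303499
  x_3 = 0.685846 - 0.303499×(0.685846 - 0.940000)/(0.303499 - (-0.293812))
       = 0.814984
Iteration 3:
  f(0.685846) = 0.303499
  f(0.814984) = 0.021681
  x_4 = 0.814984 - 0.021681×(0.814984 - 0.685846)/(0.021681 - 0.303499)
       = 0.824919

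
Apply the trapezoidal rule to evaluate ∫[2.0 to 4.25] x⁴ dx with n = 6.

f(x) = x⁴
a = 2.0, b = 4.25, n = 6
h = (b - a)/n = 0.375000

Trapezoidal rule: (h/2)[f(x₀) + 2f(x₁) + 2f(x₂) + ... + f(xₙ)]

x_0 = 2.0000, f(x_0) = 16.000000, coefficient = 1
x_1 = 2.3750, f(x_1) = 31.816650, coefficient = 2
x_2 = 2.7500, f(x_2) = 57.191406, coefficient = 2
x_3 = 3.1250, f(x_3) = 95.367432, coefficient = 2
x_4 = 3.5000, f(x_4) = 150.062500, coefficient = 2
x_5 = 3.8750, f(x_5) = 225.468994, coefficient = 2
x_6 = 4.2500, f(x_6) = 326.253906, coefficient = 1

I ≈ (0.375000/2) × 1462.067871 = 274.137726
Exact value: 270.915820
Error: 3.221906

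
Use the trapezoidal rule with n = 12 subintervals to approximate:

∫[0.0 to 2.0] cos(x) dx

f(x) = cos(x)
a = 0.0, b = 2.0, n = 12
h = (b - a)/n = 0.166667

Trapezoidal rule: (h/2)[f(x₀) + 2f(x₁) + 2f(x₂) + ... + f(xₙ)]

x_0 = 0.0000, f(x_0) = 1.000000, coefficient = 1
x_1 = 0.1667, f(x_1) = 0.986143, coefficient = 2
x_2 = 0.3333, f(x_2) = 0.944957, coefficient = 2
x_3 = 0.5000, f(x_3) = 0.877583, coefficient = 2
x_4 = 0.6667, f(x_4) = 0.785887, coefficient = 2
x_5 = 0.8333, f(x_5) = 0.672412, coefficient = 2
x_6 = 1.0000, f(x_6) = 0.540302, coefficient = 2
x_7 = 1.1667, f(x_7) = 0.393219, coefficient = 2
x_8 = 1.3333, f(x_8) = 0.235238, coefficient = 2
x_9 = 1.5000, f(x_9) = 0.070737, coefficient = 2
x_10 = 1.6667, f(x_10) = -0.095724, coefficient = 2
x_11 = 1.8333, f(x_11) = -0.259531, coefficient = 2
x_12 = 2.0000, f(x_12) = -0.416147, coefficient = 1

I ≈ (0.166667/2) × 10.886299 = 0.907192
Exact value: 0.909297
Error: 0.002106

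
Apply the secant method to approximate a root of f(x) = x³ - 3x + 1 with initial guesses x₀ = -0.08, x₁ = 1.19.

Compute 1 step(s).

f(x) = x³ - 3x + 1
x₀ = -0.08, x₁ = 1.19

Secant formula: x_{n+1} = x_n - f(x_n)(x_n - x_{n-1})/(f(x_n) - f(x_{n-1}))

Iteration 1:
  f(-0.080000) = 1.239488
  f(1.190000) = -0.884841
  x_2 = 1.190000 - (-0.884841)×(1.190000 - (-0.080000))/(-0.884841 - 1.239488)
       = 0.661010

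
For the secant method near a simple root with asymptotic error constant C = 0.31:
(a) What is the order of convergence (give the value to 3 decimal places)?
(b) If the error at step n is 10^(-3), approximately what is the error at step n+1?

(a) Secant method has superlinear convergence with order φ = (1+√5)/2 ≈ 1.618.
    This means |e_{n+1}| ≈ C|e_n|^1.618.

(b) With |e_n| = 10^(-3) and C = 0.31:
    |e_{n+1}| ≈ 0.31 × (10^(-3))^1.618 = 0.31 × 10^(-4.85)

(a) ≈ 1.618 (golden ratio); (b) |e_{n+1}| ≈ 4.338e-06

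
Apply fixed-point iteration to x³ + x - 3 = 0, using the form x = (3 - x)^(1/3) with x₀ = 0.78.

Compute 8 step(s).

Equation: x³ + x - 3 = 0
Fixed-point form: x = (3 - x)^(1/3)
x₀ = 0.78

x_1 = g(0.780000) = 1.304521
x_2 = g(1.304521) = 1.192424
x_3 = g(1.192424) = 1.218145
x_4 = g(1.218145) = 1.212339
x_5 = g(1.212339) = 1.213654
x_6 = g(1.213654) = 1.213357
x_7 = g(1.213357) = 1.213424
x_8 = g(1.213424) = 1.213409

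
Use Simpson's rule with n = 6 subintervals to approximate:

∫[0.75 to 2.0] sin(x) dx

f(x) = sin(x)
a = 0.75, b = 2.0, n = 6
h = (b - a)/n = 0.208333

Simpson's rule: (h/3)[f(x₀) + 4f(x₁) + 2f(x₂) + ... + f(xₙ)]

x_0 = 0.7500, f(x_0) = 0.681639, coefficient = 1
x_1 = 0.9583, f(x_1) = 0.818235, coefficient = 4
x_2 = 1.1667, f(x_2) = 0.919445, coefficient = 2
x_3 = 1.3750, f(x_3) = 0.980893, coefficient = 4
x_4 = 1.5833, f(x_4) = 0.999921, coefficient = 2
x_5 = 1.7917, f(x_5) = 0.975707, coefficient = 4
x_6 = 2.0000, f(x_6) = 0.909297, coefficient = 1

I ≈ (0.208333/3) × 16.529008 = 1.147848
Exact value: 1.147836
Error: 0.000012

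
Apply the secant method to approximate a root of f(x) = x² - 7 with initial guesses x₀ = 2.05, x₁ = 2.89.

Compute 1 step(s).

f(x) = x² - 7
x₀ = 2.05, x₁ = 2.89

Secant formula: x_{n+1} = x_n - f(x_n)(x_n - x_{n-1})/(f(x_n) - f(x_{n-1}))

Iteration 1:
  f(2.050000) = -2.797500
  f(2.890000) = 1.352100
  x_2 = 2.890000 - 1.352100×(2.890000 - 2.050000)/(1.352100 - (-2.797500))
       = 2.616296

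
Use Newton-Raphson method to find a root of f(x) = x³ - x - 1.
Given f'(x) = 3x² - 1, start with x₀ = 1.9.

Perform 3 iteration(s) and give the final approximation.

f(x) = x³ - x - 1
f'(x) = 3x² - 1
x₀ = 1.9

Newton-Raphson formula: x_{n+1} = x_n - f(x_n)/f'(x_n)

Iteration 1:
  f(1.900000) = 3.959000
  f'(1.900000) = 9.830000
  x_1 = 1.900000 - 3.959000/9.830000 = 1.497253
Iteration 2:
  f(1.497253) = 0.859240
  f'(1.497253) = 5.725302
  x_2 = 1.497253 - 0.859240/5.725302 = 1.347176
Iteration 3:
  f(1.347176) = 0.097789
  f'(1.347176) = 4.444646
  x_3 = 1.347176 - 0.097789/4.444646 = 1.325174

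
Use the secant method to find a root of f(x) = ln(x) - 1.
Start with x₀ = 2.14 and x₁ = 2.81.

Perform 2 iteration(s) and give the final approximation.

f(x) = ln(x) - 1
x₀ = 2.14, x₁ = 2.81

Secant formula: x_{n+1} = x_n - f(x_n)(x_n - x_{n-1})/(f(x_n) - f(x_{n-1}))

Iteration 1:
  f(2.140000) = -0.239194
  f(2.810000) = 0.033184
  x_2 = 2.810000 - 0.033184×(2.810000 - 2.140000)/(0.033184 - (-0.239194))
       = 2.728372
Iteration 2:
  f(2.810000) = 0.033184
  f(2.728372) = 0.003705
  x_3 = 2.728372 - 0.003705×(2.728372 - 2.810000)/(0.003705 - 0.033184)
       = 2.718113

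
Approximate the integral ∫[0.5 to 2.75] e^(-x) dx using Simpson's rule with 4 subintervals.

f(x) = e^(-x)
a = 0.5, b = 2.75, n = 4
h = (b - a)/n = 0.562500

Simpson's rule: (h/3)[f(x₀) + 4f(x₁) + 2f(x₂) + ... + f(xₙ)]

x_0 = 0.5000, f(x_0) = 0.606531, coefficient = 1
x_1 = 1.0625, f(x_1) = 0.345591, coefficient = 4
x_2 = 1.6250, f(x_2) = 0.196912, coefficient = 2
x_3 = 2.1875, f(x_3) = 0.112197, coefficient = 4
x_4 = 2.7500, f(x_4) = 0.063928, coefficient = 1

I ≈ (0.562500/3) × 2.895432 = 0.542894
Exact value: 0.542603
Error: 0.000291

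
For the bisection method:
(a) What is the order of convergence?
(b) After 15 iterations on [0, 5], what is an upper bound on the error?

(a) Bisection has linear (order 1) convergence; the error is halved each step.

(b) Error bound = (b-a)/2^n = (5 - 0)/2^{15}
    = 5/2^{15}

(a) 1 (linear); (b) error ≤ 1.53e-04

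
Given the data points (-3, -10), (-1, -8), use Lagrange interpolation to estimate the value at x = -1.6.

Lagrange interpolation formula:
P(x) = Σ yᵢ × Lᵢ(x)
where Lᵢ(x) = Π_{j≠i} (x - xⱼ)/(xᵢ - xⱼ)

L_0(-1.6) = (-1.6 - (-1))/(-3 - (-1)) = 0.300000
L_1(-1.6) = (-1.6 - (-3))/(-1 - (-3)) = 0.700000

P(-1.6) = (-10)×L_0(-1.6) + (-8)×L_1(-1.6)
P(-1.6) = -8.600000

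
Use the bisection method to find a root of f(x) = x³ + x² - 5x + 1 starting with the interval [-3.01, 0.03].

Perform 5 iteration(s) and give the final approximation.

f(x) = x³ + x² - 5x + 1
Initial interval: [-3.01, 0.03]

Iteration 1:
  c_1 = (-3.010000 + 0.030000)/2 = -1.490000
  f(c_1) = f(-1.490000) = 7.362151
  f(a) × f(c) < 0, new interval: [-3.010000, -1.490000]
Iteration 2:
  c_2 = (-3.010000 + (-1.490000))/2 = -2.250000
  f(c_2) = f(-2.250000) = 5.921875
  f(a) × f(c) < 0, new interval: [-3.010000, -2.250000]
Iteration 3:
  c_3 = (-3.010000 + (-2.250000))/2 = -2.630000
  f(c_3) = f(-2.630000) = 2.875453
  f(a) × f(c) < 0, new interval: [-3.010000, -2.630000]
Iteration 4:
  c_4 = (-3.010000 + (-2.630000))/2 = -2.820000
  f(c_4) = f(-2.820000) = 0.626632
  f(a) × f(c) < 0, new interval: [-3.010000, -2.820000]
Iteration 5:
  c_5 = (-3.010000 + (-2.820000))/2 = -2.915000
  f(c_5) = f(-2.915000) = -0.697186
  f(a) × f(c) ≥ 0, new interval: [-2.915000, -2.820000]

After 5 iteration(s), the approximation is c_5 = -2.915000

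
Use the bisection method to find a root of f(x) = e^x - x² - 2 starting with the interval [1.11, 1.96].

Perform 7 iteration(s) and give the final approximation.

f(x) = e^x - x² - 2
Initial interval: [1.11, 1.96]

Iteration 1:
  c_1 = (1.110000 + 1.960000)/2 = 1.535000
  f(c_1) = f(1.535000) = 0.285101
  f(a) × f(c) < 0, new interval: [1.110000, 1.535000]
Iteration 2:
  c_2 = (1.110000 + 1.535000)/2 = 1.322500
  f(c_2) = f(1.322500) = 0.003785
  f(a) × f(c) < 0, new interval: [1.110000, 1.322500]
Iteration 3:
  c_3 = (1.110000 + 1.322500)/2 = 1.216250
  f(c_3) = f(1.216250) = -0.104754
  f(a) × f(c) ≥ 0, new interval: [1.216250, 1.322500]
Iteration 4:
  c_4 = (1.216250 + 1.322500)/2 = 1.269375
  f(c_4) = f(1.269375) = -0.052685
  f(a) × f(c) ≥ 0, new interval: [1.269375, 1.322500]
Iteration 5:
  c_5 = (1.269375 + 1.322500)/2 = 1.295938
  f(c_5) = f(1.295938) = -0.025034
  f(a) × f(c) ≥ 0, new interval: [1.295938, 1.322500]
Iteration 6:
  c_6 = (1.295938 + 1.322500)/2 = 1.309219
  f(c_6) = f(1.309219) = -0.010774
  f(a) × f(c) ≥ 0, new interval: [1.309219, 1.322500]
Iteration 7:
  c_7 = (1.309219 + 1.322500)/2 = 1.315859
  f(c_7) = f(1.315859) = -0.003533
  f(a) × f(c) ≥ 0, new interval: [1.315859, 1.322500]

After 7 iteration(s), the approximation is c_7 = 1.315859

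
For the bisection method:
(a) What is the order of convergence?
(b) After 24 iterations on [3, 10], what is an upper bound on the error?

(a) Bisection has linear (order 1) convergence; the error is halved each step.

(b) Error bound = (b-a)/2^n = (10 - 3)/2^{24}
    = 7/2^{24}

(a) 1 (linear); (b) error ≤ 4.17e-07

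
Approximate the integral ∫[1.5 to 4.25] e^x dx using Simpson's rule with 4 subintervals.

f(x) = e^x
a = 1.5, b = 4.25, n = 4
h = (b - a)/n = 0.687500

Simpson's rule: (h/3)[f(x₀) + 4f(x₁) + 2f(x₂) + ... + f(xₙ)]

x_0 = 1.5000, f(x_0) = 4.481689, coefficient = 1
x_1 = 2.1875, f(x_1) = 8.912903, coefficient = 4
x_2 = 2.8750, f(x_2) = 17.725424, coefficient = 2
x_3 = 3.5625, f(x_3) = 35.251215, coefficient = 4
x_4 = 4.2500, f(x_4) = 70.105412, coefficient = 1

I ≈ (0.687500/3) × 286.694422 = 65.700805
Exact value: 65.623723
Error: 0.077082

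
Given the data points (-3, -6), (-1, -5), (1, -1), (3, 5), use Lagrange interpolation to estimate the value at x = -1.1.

Lagrange interpolation formula:
P(x) = Σ yᵢ × Lᵢ(x)
where Lᵢ(x) = Π_{j≠i} (x - xⱼ)/(xᵢ - xⱼ)

L_0(-1.1) = (-1.1 - (-1))/(-3 - (-1)) × (-1.1 - 1)/(-3 - 1) × (-1.1 - 3)/(-3 - 3) = 0.017938
L_1(-1.1) = (-1.1 - (-3))/(-1 - (-3)) × (-1.1 - 1)/(-1 - 1) × (-1.1 - 3)/(-1 - 3) = 1.022437
L_2(-1.1) = (-1.1 - (-3))/(1 - (-3)) × (-1.1 - (-1))/(1 - (-1)) × (-1.1 - 3)/(1 - 3) = -0.048688
L_3(-1.1) = (-1.1 - (-3))/(3 - (-3)) × (-1.1 - (-1))/(3 - (-1)) × (-1.1 - 1)/(3 - 1) = 0.008313

P(-1.1) = (-6)×L_0(-1.1) + (-5)×L_1(-1.1) + (-1)×L_2(-1.1) + 5×L_3(-1.1)
P(-1.1) = -5.129562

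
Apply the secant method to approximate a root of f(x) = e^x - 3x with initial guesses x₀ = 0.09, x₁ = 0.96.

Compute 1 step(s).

f(x) = e^x - 3x
x₀ = 0.09, x₁ = 0.96

Secant formula: x_{n+1} = x_n - f(x_n)(x_n - x_{n-1})/(f(x_n) - f(x_{n-1}))

Iteration 1:
  f(0.090000) = 0.824174
  f(0.960000) = -0.268304
  x_2 = 0.960000 - (-0.268304)×(0.960000 - 0.090000)/(-0.268304 - 0.824174)
       = 0.746335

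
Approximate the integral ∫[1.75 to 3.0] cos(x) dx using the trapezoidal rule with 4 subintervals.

f(x) = cos(x)
a = 1.75, b = 3.0, n = 4
h = (b - a)/n = 0.312500

Trapezoidal rule: (h/2)[f(x₀) + 2f(x₁) + 2f(x₂) + ... + f(xₙ)]

x_0 = 1.7500, f(x_0) = -0.178246, coefficient = 1
x_1 = 2.0625, f(x_1) = -0.472128, coefficient = 2
x_2 = 2.3750, f(x_2) = -0.720278, coefficient = 2
x_3 = 2.6875, f(x_3) = -0.898659, coefficient = 2
x_4 = 3.0000, f(x_4) = -0.989992, coefficient = 1

I ≈ (0.312500/2) × -5.350371 = -0.835995
Exact value: -0.842866
Error: 0.006870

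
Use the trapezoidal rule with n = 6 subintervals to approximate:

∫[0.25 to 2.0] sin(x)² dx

f(x) = sin(x)²
a = 0.25, b = 2.0, n = 6
h = (b - a)/n = 0.291667

Trapezoidal rule: (h/2)[f(x₀) + 2f(x₁) + 2f(x₂) + ... + f(xₙ)]

x_0 = 0.2500, f(x_0) = 0.061209, coefficient = 1
x_1 = 0.5417, f(x_1) = 0.265807, coefficient = 2
x_2 = 0.8333, f(x_2) = 0.547862, coefficient = 2
x_3 = 1.1250, f(x_3) = 0.814087, coefficient = 2
x_4 = 1.4167, f(x_4) = 0.976432, coefficient = 2
x_5 = 1.7083, f(x_5) = 0.981203, coefficient = 2
x_6 = 2.0000, f(x_6) = 0.826822, coefficient = 1

I ≈ (0.291667/2) × 8.058810 = 1.175243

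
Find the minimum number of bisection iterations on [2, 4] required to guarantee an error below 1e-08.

We need (b-a)/2^n ≤ 1e-08
(4 - 2)/2^n ≤ 1e-08
2/2^n ≤ 1e-08
2^n ≥ 200000000
n ≥ log₂(200000000) = 27.58
n ≥ 28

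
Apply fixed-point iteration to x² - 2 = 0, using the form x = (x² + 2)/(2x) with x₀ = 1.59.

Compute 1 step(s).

Equation: x² - 2 = 0
Fixed-point form: x = (x² + 2)/(2x)
x₀ = 1.59

x_1 = g(1.590000) = 1.423931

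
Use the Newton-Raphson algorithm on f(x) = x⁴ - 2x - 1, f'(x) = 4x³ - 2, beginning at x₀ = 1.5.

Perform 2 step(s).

f(x) = x⁴ - 2x - 1
f'(x) = 4x³ - 2
x₀ = 1.5

Newton-Raphson formula: x_{n+1} = x_n - f(x_n)/f'(x_n)

Iteration 1:
  f(1.500000) = 1.062500
  f'(1.500000) = 11.500000
  x_1 = 1.500000 - 1.062500/11.500000 = 1.407609
Iteration 2:
  f(1.407609) = 0.110579
  f'(1.407609) = 9.155931
  x_2 = 1.407609 - 0.110579/9.155931 = 1.395531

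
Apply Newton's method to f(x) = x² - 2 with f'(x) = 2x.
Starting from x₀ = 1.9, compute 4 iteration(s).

f(x) = x² - 2
f'(x) = 2x
x₀ = 1.9

Newton-Raphson formula: x_{n+1} = x_n - f(x_n)/f'(x_n)

Iteration 1:
  f(1.900000) = 1.610000
  f'(1.900000) = 3.800000
  x_1 = 1.900000 - 1.610000/3.800000 = 1.476316
Iteration 2:
  f(1.476316) = 0.179508
  f'(1.476316) = 2.952632
  x_2 = 1.476316 - 0.179508/2.952632 = 1.415520
Iteration 3:
  f(1.415520) = 0.003696
  f'(1.415520) = 2.831039
  x_3 = 1.415520 - 0.003696/2.831039 = 1.414214
Iteration 4:
  f(1.414214) = 0.000002
  f'(1.414214) = 2.828428
  x_4 = 1.414214 - 0.000002/2.828428 = 1.414214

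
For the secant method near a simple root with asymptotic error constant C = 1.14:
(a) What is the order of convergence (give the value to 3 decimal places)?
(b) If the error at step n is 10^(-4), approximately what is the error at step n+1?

(a) Secant method has superlinear convergence with order φ = (1+√5)/2 ≈ 1.618.
    This means |e_{n+1}| ≈ C|e_n|^1.618.

(b) With |e_n| = 10^(-4) and C = 1.14:
    |e_{n+1}| ≈ 1.14 × (10^(-4))^1.618 = 1.14 × 10^(-6.47)

(a) ≈ 1.618 (golden ratio); (b) |e_{n+1}| ≈ 3.844e-07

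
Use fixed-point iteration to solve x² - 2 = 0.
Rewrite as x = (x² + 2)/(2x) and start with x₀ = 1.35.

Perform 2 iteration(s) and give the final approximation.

Equation: x² - 2 = 0
Fixed-point form: x = (x² + 2)/(2x)
x₀ = 1.35

x_1 = g(1.350000) = 1.415741
x_2 = g(1.415741) = 1.414214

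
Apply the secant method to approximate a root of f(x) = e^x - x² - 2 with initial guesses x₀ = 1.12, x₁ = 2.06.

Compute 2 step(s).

f(x) = e^x - x² - 2
x₀ = 1.12, x₁ = 2.06

Secant formula: x_{n+1} = x_n - f(x_n)(x_n - x_{n-1})/(f(x_n) - f(x_{n-1}))

Iteration 1:
  f(1.120000) = -0.189546
  f(2.060000) = 1.602370
  x_2 = 2.060000 - 1.602370×(2.060000 - 1.120000)/(1.602370 - (-0.189546))
       = 1.219432
Iteration 2:
  f(2.060000) = 1.602370
  f(1.219432) = -0.101750
  x_3 = 1.219432 - (-0.101750)×(1.219432 - 2.060000)/(-0.101750 - 1.602370)
       = 1.269621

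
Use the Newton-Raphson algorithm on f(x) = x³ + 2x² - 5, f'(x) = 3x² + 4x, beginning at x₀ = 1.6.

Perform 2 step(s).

f(x) = x³ + 2x² - 5
f'(x) = 3x² + 4x
x₀ = 1.6

Newton-Raphson formula: x_{n+1} = x_n - f(x_n)/f'(x_n)

Iteration 1:
  f(1.600000) = 4.216000
  f'(1.600000) = 14.080000
  x_1 = 1.600000 - 4.216000/14.080000 = 1.300568
Iteration 2:
  f(1.300568) = 0.582837
  f'(1.300568) = 10.276706
  x_2 = 1.300568 - 0.582837/10.276706 = 1.243854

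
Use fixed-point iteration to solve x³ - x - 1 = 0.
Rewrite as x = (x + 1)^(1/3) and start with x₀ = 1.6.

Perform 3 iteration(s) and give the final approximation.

Equation: x³ - x - 1 = 0
Fixed-point form: x = (x + 1)^(1/3)
x₀ = 1.6

x_1 = g(1.600000) = 1.375069
x_2 = g(1.375069) = 1.334214
x_3 = g(1.334214) = 1.326519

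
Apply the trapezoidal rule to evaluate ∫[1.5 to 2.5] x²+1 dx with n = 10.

f(x) = x²+1
a = 1.5, b = 2.5, n = 10
h = (b - a)/n = 0.100000

Trapezoidal rule: (h/2)[f(x₀) + 2f(x₁) + 2f(x₂) + ... + f(xₙ)]

x_0 = 1.5000, f(x_0) = 3.250000, coefficient = 1
x_1 = 1.6000, f(x_1) = 3.560000, coefficient = 2
x_2 = 1.7000, f(x_2) = 3.890000, coefficient = 2
x_3 = 1.8000, f(x_3) = 4.240000, coefficient = 2
x_4 = 1.9000, f(x_4) = 4.610000, coefficient = 2
x_5 = 2.0000, f(x_5) = 5.000000, coefficient = 2
x_6 = 2.1000, f(x_6) = 5.410000, coefficient = 2
x_7 = 2.2000, f(x_7) = 5.840000, coefficient = 2
x_8 = 2.3000, f(x_8) = 6.290000, coefficient = 2
x_9 = 2.4000, f(x_9) = 6.760000, coefficient = 2
x_10 = 2.5000, f(x_10) = 7.250000, coefficient = 1

I ≈ (0.100000/2) × 101.700000 = 5.085000
Exact value: 5.083333
Error: 0.001667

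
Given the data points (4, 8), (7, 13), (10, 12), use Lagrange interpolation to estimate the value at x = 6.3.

Lagrange interpolation formula:
P(x) = Σ yᵢ × Lᵢ(x)
where Lᵢ(x) = Π_{j≠i} (x - xⱼ)/(xᵢ - xⱼ)

L_0(6.3) = (6.3 - 7)/(4 - 7) × (6.3 - 10)/(4 - 10) = 0.143889
L_1(6.3) = (6.3 - 4)/(7 - 4) × (6.3 - 10)/(7 - 10) = 0.945556
L_2(6.3) = (6.3 - 4)/(10 - 4) × (6.3 - 7)/(10 - 7) = -0.089444

P(6.3) = 8×L_0(6.3) + 13×L_1(6.3) + 12×L_2(6.3)
P(6.3) = 12.370000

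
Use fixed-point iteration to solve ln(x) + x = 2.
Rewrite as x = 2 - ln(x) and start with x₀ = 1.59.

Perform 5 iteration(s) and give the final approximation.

Equation: ln(x) + x = 2
Fixed-point form: x = 2 - ln(x)
x₀ = 1.59

x_1 = g(1.590000) = 1.536266
x_2 = g(1.536266) = 1.570645
x_3 = g(1.570645) = 1.548514
x_4 = g(1.548514) = 1.562705
x_5 = g(1.562705) = 1.553582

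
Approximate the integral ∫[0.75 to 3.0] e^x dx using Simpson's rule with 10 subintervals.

f(x) = e^x
a = 0.75, b = 3.0, n = 10
h = (b - a)/n = 0.225000

Simpson's rule: (h/3)[f(x₀) + 4f(x₁) + 2f(x₂) + ... + f(xₙ)]

x_0 = 0.7500, f(x_0) = 2.117000, coefficient = 1
x_1 = 0.9750, f(x_1) = 2.651167, coefficient = 4
x_2 = 1.2000, f(x_2) = 3.320117, coefficient = 2
x_3 = 1.4250, f(x_3) = 4.157858, coefficient = 4
x_4 = 1.6500, f(x_4) = 5.206980, coefficient = 2
x_5 = 1.8750, f(x_5) = 6.520819, coefficient = 4
x_6 = 2.1000, f(x_6) = 8.166170, coefficient = 2
x_7 = 2.3250, f(x_7) = 10.226680, coefficient = 4
x_8 = 2.5500, f(x_8) = 12.807104, coefficient = 2
x_9 = 2.7750, f(x_9) = 16.038627, coefficient = 4
x_10 = 3.0000, f(x_10) = 20.085537, coefficient = 1

I ≈ (0.225000/3) × 239.583883 = 17.968791
Exact value: 17.968537
Error: 0.000254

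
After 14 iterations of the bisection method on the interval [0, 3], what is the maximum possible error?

Bisection error bound: |error| ≤ (b-a)/2^n
|error| ≤ (3 - 0)/2^14 = 3/2^14
|error| ≤ 0.0001831055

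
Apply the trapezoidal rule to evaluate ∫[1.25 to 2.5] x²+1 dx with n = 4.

f(x) = x²+1
a = 1.25, b = 2.5, n = 4
h = (b - a)/n = 0.312500

Trapezoidal rule: (h/2)[f(x₀) + 2f(x₁) + 2f(x₂) + ... + f(xₙ)]

x_0 = 1.2500, f(x_0) = 2.562500, coefficient = 1
x_1 = 1.5625, f(x_1) = 3.441406, coefficient = 2
x_2 = 1.8750, f(x_2) = 4.515625, coefficient = 2
x_3 = 2.1875, f(x_3) = 5.785156, coefficient = 2
x_4 = 2.5000, f(x_4) = 7.250000, coefficient = 1

I ≈ (0.312500/2) × 37.296875 = 5.827637
Exact value: 5.807292
Error: 0.020345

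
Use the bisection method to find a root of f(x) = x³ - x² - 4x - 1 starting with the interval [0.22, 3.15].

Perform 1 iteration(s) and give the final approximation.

f(x) = x³ - x² - 4x - 1
Initial interval: [0.22, 3.15]

Iteration 1:
  c_1 = (0.220000 + 3.150000)/2 = 1.685000
  f(c_1) = f(1.685000) = -5.795131
  f(a) × f(c) ≥ 0, new interval: [1.685000, 3.150000]

After 1 iteration(s), the approximation is c_1 = 1.685000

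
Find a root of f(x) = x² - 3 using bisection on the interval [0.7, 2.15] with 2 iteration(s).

f(x) = x² - 3
Initial interval: [0.7, 2.15]

Iteration 1:
  c_1 = (0.700000 + 2.150000)/2 = 1.425000
  f(c_1) = f(1.425000) = -0.969375
  f(a) × f(c) ≥ 0, new interval: [1.425000, 2.150000]
Iteration 2:
  c_2 = (1.425000 + 2.150000)/2 = 1.787500
  f(c_2) = f(1.787500) = 0.195156
  f(a) × f(c) < 0, new interval: [1.425000, 1.787500]

After 2 iteration(s), the approximation is c_2 = 1.787500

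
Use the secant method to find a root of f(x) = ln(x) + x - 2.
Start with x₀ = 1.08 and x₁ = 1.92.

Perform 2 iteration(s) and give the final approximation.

f(x) = ln(x) + x - 2
x₀ = 1.08, x₁ = 1.92

Secant formula: x_{n+1} = x_n - f(x_n)(x_n - x_{n-1})/(f(x_n) - f(x_{n-1}))

Iteration 1:
  f(1.080000) = -0.843039
  f(1.920000) = 0.572325
  x_2 = 1.920000 - 0.572325×(1.920000 - 1.080000)/(0.572325 - (-0.843039))
       = 1.580333
Iteration 2:
  f(1.920000) = 0.572325
  f(1.580333) = 0.037968
  x_3 = 1.580333 - 0.037968×(1.580333 - 1.920000)/(0.037968 - 0.572325)
       = 1.556198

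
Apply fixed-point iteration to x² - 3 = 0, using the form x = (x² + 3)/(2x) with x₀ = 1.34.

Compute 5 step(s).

Equation: x² - 3 = 0
Fixed-point form: x = (x² + 3)/(2x)
x₀ = 1.34

x_1 = g(1.340000) = 1.789403
x_2 = g(1.789403) = 1.732970
x_3 = g(1.732970) = 1.732051
x_4 = g(1.732051) = 1.732051
x_5 = g(1.732051) = 1.732051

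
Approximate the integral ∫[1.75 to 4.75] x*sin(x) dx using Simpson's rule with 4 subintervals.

f(x) = x*sin(x)
a = 1.75, b = 4.75, n = 4
h = (b - a)/n = 0.750000

Simpson's rule: (h/3)[f(x₀) + 4f(x₁) + 2f(x₂) + ... + f(xₙ)]

x_0 = 1.7500, f(x_0) = 1.721975, coefficient = 1
x_1 = 2.5000, f(x_1) = 1.496180, coefficient = 4
x_2 = 3.2500, f(x_2) = -0.351634, coefficient = 2
x_3 = 4.0000, f(x_3) = -3.027210, coefficient = 4
x_4 = 4.7500, f(x_4) = -4.746641, coefficient = 1

I ≈ (0.750000/3) × -9.852052 = -2.463013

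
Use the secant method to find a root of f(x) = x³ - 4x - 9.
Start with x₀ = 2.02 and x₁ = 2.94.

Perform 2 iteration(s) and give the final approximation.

f(x) = x³ - 4x - 9
x₀ = 2.02, x₁ = 2.94

Secant formula: x_{n+1} = x_n - f(x_n)(x_n - x_{n-1})/(f(x_n) - f(x_{n-1}))

Iteration 1:
  f(2.020000) = -8.837592
  f(2.940000) = 4.652184
  x_2 = 2.940000 - 4.652184×(2.940000 - 2.020000)/(4.652184 - (-8.837592))
       = 2.622722
Iteration 2:
  f(2.940000) = 4.652184
  f(2.622722) = -1.450047
  x_3 = 2.622722 - (-1.450047)×(2.622722 - 2.940000)/(-1.450047 - 4.652184)
       = 2.698115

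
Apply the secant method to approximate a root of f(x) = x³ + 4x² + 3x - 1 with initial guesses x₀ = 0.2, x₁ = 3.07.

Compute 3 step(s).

f(x) = x³ + 4x² + 3x - 1
x₀ = 0.2, x₁ = 3.07

Secant formula: x_{n+1} = x_n - f(x_n)(x_n - x_{n-1})/(f(x_n) - f(x_{n-1}))

Iteration 1:
  f(0.200000) = -0.232000
  f(3.070000) = 74.844043
  x_2 = 3.070000 - 74.844043×(3.070000 - 0.200000)/(74.844043 - (-0.232000))
       = 0.208869
Iteration 2:
  f(3.070000) = 74.844043
  f(0.208869) = -0.189776
  x_3 = 0.208869 - (-0.189776)×(0.208869 - 3.070000)/(-0.189776 - 74.844043)
       = 0.216105
Iteration 3:
  f(0.208869) = -0.189776
  f(0.216105) = -0.154786
  x_4 = 0.216105 - (-0.154786)×(0.216105 - 0.208869)/(-0.154786 - (-0.189776))
       = 0.248116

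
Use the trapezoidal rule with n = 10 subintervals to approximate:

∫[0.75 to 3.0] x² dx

f(x) = x²
a = 0.75, b = 3.0, n = 10
h = (b - a)/n = 0.225000

Trapezoidal rule: (h/2)[f(x₀) + 2f(x₁) + 2f(x₂) + ... + f(xₙ)]

x_0 = 0.7500, f(x_0) = 0.562500, coefficient = 1
x_1 = 0.9750, f(x_1) = 0.950625, coefficient = 2
x_2 = 1.2000, f(x_2) = 1.440000, coefficient = 2
x_3 = 1.4250, f(x_3) = 2.030625, coefficient = 2
x_4 = 1.6500, f(x_4) = 2.722500, coefficient = 2
x_5 = 1.8750, f(x_5) = 3.515625, coefficient = 2
x_6 = 2.1000, f(x_6) = 4.410000, coefficient = 2
x_7 = 2.3250, f(x_7) = 5.405625, coefficient = 2
x_8 = 2.5500, f(x_8) = 6.502500, coefficient = 2
x_9 = 2.7750, f(x_9) = 7.700625, coefficient = 2
x_10 = 3.0000, f(x_10) = 9.000000, coefficient = 1

I ≈ (0.225000/2) × 78.918750 = 8.878359
Exact value: 8.859375
Error: 0.018984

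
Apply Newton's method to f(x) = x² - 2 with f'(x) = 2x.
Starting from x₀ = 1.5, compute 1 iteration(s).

f(x) = x² - 2
f'(x) = 2x
x₀ = 1.5

Newton-Raphson formula: x_{n+1} = x_n - f(x_n)/f'(x_n)

Iteration 1:
  f(1.500000) = 0.250000
  f'(1.500000) = 3.000000
  x_1 = 1.500000 - 0.250000/3.000000 = 1.416667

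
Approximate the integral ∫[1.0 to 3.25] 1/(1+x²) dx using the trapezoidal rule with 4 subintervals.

f(x) = 1/(1+x²)
a = 1.0, b = 3.25, n = 4
h = (b - a)/n = 0.562500

Trapezoidal rule: (h/2)[f(x₀) + 2f(x₁) + 2f(x₂) + ... + f(xₙ)]

x_0 = 1.0000, f(x_0) = 0.500000, coefficient = 1
x_1 = 1.5625, f(x_1) = 0.290579, coefficient = 2
x_2 = 2.1250, f(x_2) = 0.181303, coefficient = 2
x_3 = 2.6875, f(x_3) = 0.121615, coefficient = 2
x_4 = 3.2500, f(x_4) = 0.086486, coefficient = 1

I ≈ (0.562500/2) × 1.773481 = 0.498792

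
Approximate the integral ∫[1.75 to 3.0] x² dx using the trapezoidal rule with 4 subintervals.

f(x) = x²
a = 1.75, b = 3.0, n = 4
h = (b - a)/n = 0.312500

Trapezoidal rule: (h/2)[f(x₀) + 2f(x₁) + 2f(x₂) + ... + f(xₙ)]

x_0 = 1.7500, f(x_0) = 3.062500, coefficient = 1
x_1 = 2.0625, f(x_1) = 4.253906, coefficient = 2
x_2 = 2.3750, f(x_2) = 5.640625, coefficient = 2
x_3 = 2.6875, f(x_3) = 7.222656, coefficient = 2
x_4 = 3.0000, f(x_4) = 9.000000, coefficient = 1

I ≈ (0.312500/2) × 46.296875 = 7.233887
Exact value: 7.213542
Error: 0.020345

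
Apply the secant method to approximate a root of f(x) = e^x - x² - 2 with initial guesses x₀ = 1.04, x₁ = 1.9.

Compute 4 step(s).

f(x) = e^x - x² - 2
x₀ = 1.04, x₁ = 1.9

Secant formula: x_{n+1} = x_n - f(x_n)(x_n - x_{n-1})/(f(x_n) - f(x_{n-1}))

Iteration 1:
  f(1.040000) = -0.252383
  f(1.900000) = 1.075894
  x_2 = 1.900000 - 1.075894×(1.900000 - 1.040000)/(1.075894 - (-0.252383))
       = 1.203407
Iteration 2:
  f(1.900000) = 1.075894
  f(1.203407) = -0.116741
  x_3 = 1.203407 - (-0.116741)×(1.203407 - 1.900000)/(-0.116741 - 1.075894)
       = 1.271593
Iteration 3:
  f(1.203407) = -0.116741
  f(1.271593) = -0.050420
  x_4 = 1.271593 - (-0.050420)×(1.271593 - 1.203407)/(-0.050420 - (-0.116741))
       = 1.323430
Iteration 4:
  f(1.271593) = -0.050420
  f(1.323430) = 0.004816
  x_5 = 1.323430 - 0.004816×(1.323430 - 1.271593)/(0.004816 - (-0.050420))
       = 1.318910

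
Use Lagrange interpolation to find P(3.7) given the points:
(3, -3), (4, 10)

Lagrange interpolation formula:
P(x) = Σ yᵢ × Lᵢ(x)
where Lᵢ(x) = Π_{j≠i} (x - xⱼ)/(xᵢ - xⱼ)

L_0(3.7) = (3.7 - 4)/(3 - 4) = 0.300000
L_1(3.7) = (3.7 - 3)/(4 - 3) = 0.700000

P(3.7) = (-3)×L_0(3.7) + 10×L_1(3.7)
P(3.7) = 6.100000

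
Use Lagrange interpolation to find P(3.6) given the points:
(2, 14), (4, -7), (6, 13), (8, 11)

Lagrange interpolation formula:
P(x) = Σ yᵢ × Lᵢ(x)
where Lᵢ(x) = Π_{j≠i} (x - xⱼ)/(xᵢ - xⱼ)

L_0(3.6) = (3.6 - 4)/(2 - 4) × (3.6 - 6)/(2 - 6) × (3.6 - 8)/(2 - 8) = 0.088000
L_1(3.6) = (3.6 - 2)/(4 - 2) × (3.6 - 6)/(4 - 6) × (3.6 - 8)/(4 - 8) = 1.056000
L_2(3.6) = (3.6 - 2)/(6 - 2) × (3.6 - 4)/(6 - 4) × (3.6 - 8)/(6 - 8) = -0.176000
L_3(3.6) = (3.6 - 2)/(8 - 2) × (3.6 - 4)/(8 - 4) × (3.6 - 6)/(8 - 6) = 0.032000

P(3.6) = 14×L_0(3.6) + (-7)×L_1(3.6) + 13×L_2(3.6) + 11×L_3(3.6)
P(3.6) = -8.096000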